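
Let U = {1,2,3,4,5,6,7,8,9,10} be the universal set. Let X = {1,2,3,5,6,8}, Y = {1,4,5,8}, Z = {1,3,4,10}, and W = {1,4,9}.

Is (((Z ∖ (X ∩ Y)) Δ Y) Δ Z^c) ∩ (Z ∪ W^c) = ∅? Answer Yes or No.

X ∩ Y = {1,5,8}
Z ∖ (X ∩ Y) = {3,4,10}
(Z ∖ (X ∩ Y)) Δ Y = {1,3,5,8,10}
Z^c = {2,5,6,7,8,9}
((Z ∖ (X ∩ Y)) Δ Y) Δ Z^c = {1,2,3,6,7,9,10}
W^c = {2,3,5,6,7,8,10}
Z ∪ W^c = {1,2,3,4,5,6,7,8,10}
1 lies in both, so they are not disjoint.

No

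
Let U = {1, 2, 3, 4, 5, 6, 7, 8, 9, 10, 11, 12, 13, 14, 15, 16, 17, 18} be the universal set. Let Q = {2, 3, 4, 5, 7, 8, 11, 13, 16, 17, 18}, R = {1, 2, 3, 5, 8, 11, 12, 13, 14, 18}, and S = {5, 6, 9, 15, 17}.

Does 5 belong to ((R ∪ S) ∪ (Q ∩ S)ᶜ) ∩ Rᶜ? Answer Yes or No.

5 ∈ R and 5 ∈ S, so 5 ∈ R ∪ S
5 ∈ Q and 5 ∈ S, so 5 ∈ Q ∩ S
5 ∉ (Q ∩ S)ᶜ since 5 ∈ (Q ∩ S)
5 ∈ (R ∪ S) and 5 ∉ (Q ∩ S)ᶜ, so 5 ∈ (R ∪ S) ∪ (Q ∩ S)ᶜ
5 ∈ R, so 5 ∉ Rᶜ
5 ∈ ((R ∪ S) ∪ (Q ∩ S)ᶜ) and 5 ∉ Rᶜ, so 5 ∉ ((R ∪ S) ∪ (Q ∩ S)ᶜ) ∩ Rᶜ

No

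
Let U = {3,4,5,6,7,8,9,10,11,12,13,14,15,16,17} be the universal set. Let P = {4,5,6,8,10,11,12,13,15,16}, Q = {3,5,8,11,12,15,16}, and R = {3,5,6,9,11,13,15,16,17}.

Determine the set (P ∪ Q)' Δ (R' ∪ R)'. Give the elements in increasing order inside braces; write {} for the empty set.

{7,9,14,17}

P ∪ Q = {3,4,5,6,8,10,11,12,13,15,16}
(P ∪ Q)' = {7,9,14,17}
R' = {4,7,8,10,12,14}
R' ∪ R = {3,4,5,6,7,8,9,10,11,12,13,14,15,16,17}
(R' ∪ R)' = {}
(P ∪ Q)' Δ (R' ∪ R)' = {7,9,14,17}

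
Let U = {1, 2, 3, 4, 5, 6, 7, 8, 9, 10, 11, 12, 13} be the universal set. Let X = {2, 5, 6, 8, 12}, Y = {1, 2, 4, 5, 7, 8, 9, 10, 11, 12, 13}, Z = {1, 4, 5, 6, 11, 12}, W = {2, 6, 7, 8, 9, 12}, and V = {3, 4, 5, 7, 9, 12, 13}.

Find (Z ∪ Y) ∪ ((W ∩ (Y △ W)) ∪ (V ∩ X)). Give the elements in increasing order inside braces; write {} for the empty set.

{1, 2, 4, 5, 6, 7, 8, 9, 10, 11, 12, 13}

Z ∪ Y = {1, 2, 4, 5, 6, 7, 8, 9, 10, 11, 12, 13}
Y △ W = {1, 4, 5, 6, 10, 11, 13}
W ∩ (Y △ W) = {6}
V ∩ X = {5, 12}
(W ∩ (Y △ W)) ∪ (V ∩ X) = {5, 6, 12}
(Z ∪ Y) ∪ ((W ∩ (Y △ W)) ∪ (V ∩ X)) = {1, 2, 4, 5, 6, 7, 8, 9, 10, 11, 12, 13}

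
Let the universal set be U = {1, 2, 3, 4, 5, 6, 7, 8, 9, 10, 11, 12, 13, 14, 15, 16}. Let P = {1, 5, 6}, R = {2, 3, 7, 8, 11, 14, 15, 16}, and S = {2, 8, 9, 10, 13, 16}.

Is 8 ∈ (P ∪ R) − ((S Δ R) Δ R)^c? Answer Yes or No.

Yes

8 ∉ P and 8 ∈ R, so 8 ∈ P ∪ R
8 ∈ S and 8 ∈ R, so 8 ∉ S Δ R
8 ∉ (S Δ R) and 8 ∈ R, so 8 ∈ (S Δ R) Δ R
8 ∉ ((S Δ R) Δ R)^c since 8 ∈ ((S Δ R) Δ R)
8 ∈ (P ∪ R) and 8 ∉ ((S Δ R) Δ R)^c, so 8 ∈ (P ∪ R) − ((S Δ R) Δ R)^c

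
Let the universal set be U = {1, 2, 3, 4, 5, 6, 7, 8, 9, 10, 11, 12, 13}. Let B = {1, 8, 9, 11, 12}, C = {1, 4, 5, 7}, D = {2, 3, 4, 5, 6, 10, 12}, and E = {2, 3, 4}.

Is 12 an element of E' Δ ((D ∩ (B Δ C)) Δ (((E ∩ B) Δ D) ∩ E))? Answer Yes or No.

12 ∉ E, so 12 ∈ E'
12 ∈ B and 12 ∉ C, so 12 ∈ B Δ C
12 ∈ D and 12 ∈ (B Δ C), so 12 ∈ D ∩ (B Δ C)
12 ∉ E and 12 ∈ B, so 12 ∉ E ∩ B
12 ∉ (E ∩ B) and 12 ∈ D, so 12 ∈ (E ∩ B) Δ D
12 ∈ ((E ∩ B) Δ D) and 12 ∉ E, so 12 ∉ ((E ∩ B) Δ D) ∩ E
12 ∈ (D ∩ (B Δ C)) and 12 ∉ (((E ∩ B) Δ D) ∩ E), so 12 ∈ (D ∩ (B Δ C)) Δ (((E ∩ B) Δ D) ∩ E)
12 ∈ E' and 12 ∈ ((D ∩ (B Δ C)) Δ (((E ∩ B) Δ D) ∩ E)), so 12 ∉ E' Δ ((D ∩ (B Δ C)) Δ (((E ∩ B) Δ D) ∩ E))

No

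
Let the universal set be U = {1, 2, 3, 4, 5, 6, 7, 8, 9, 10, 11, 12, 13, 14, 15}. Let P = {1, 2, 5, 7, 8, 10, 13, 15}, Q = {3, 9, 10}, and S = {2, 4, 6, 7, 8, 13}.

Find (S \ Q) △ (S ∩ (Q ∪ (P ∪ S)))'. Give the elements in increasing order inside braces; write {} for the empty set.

S \ Q = {2, 4, 6, 7, 8, 13}
P ∪ S = {1, 2, 4, 5, 6, 7, 8, 10, 13, 15}
Q ∪ (P ∪ S) = {1, 2, 3, 4, 5, 6, 7, 8, 9, 10, 13, 15}
S ∩ (Q ∪ (P ∪ S)) = {2, 4, 6, 7, 8, 13}
(S ∩ (Q ∪ (P ∪ S)))' = {1, 3, 5, 9, 10, 11, 12, 14, 15}
(S \ Q) △ (S ∩ (Q ∪ (P ∪ S)))' = {1, 2, 3, 4, 5, 6, 7, 8, 9, 10, 11, 12, 13, 14, 15}

{1, 2, 3, 4, 5, 6, 7, 8, 9, 10, 11, 12, 13, 14, 15}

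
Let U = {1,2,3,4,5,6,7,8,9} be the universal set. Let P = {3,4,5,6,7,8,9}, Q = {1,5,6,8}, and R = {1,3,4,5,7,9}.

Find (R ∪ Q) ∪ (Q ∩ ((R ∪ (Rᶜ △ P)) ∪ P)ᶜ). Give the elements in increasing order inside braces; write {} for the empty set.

R ∪ Q = {1,3,4,5,6,7,8,9}
Rᶜ = {2,6,8}
Rᶜ △ P = {2,3,4,5,7,9}
R ∪ (Rᶜ △ P) = {1,2,3,4,5,7,9}
(R ∪ (Rᶜ △ P)) ∪ P = {1,2,3,4,5,6,7,8,9}
((R ∪ (Rᶜ △ P)) ∪ P)ᶜ = {}
Q ∩ ((R ∪ (Rᶜ △ P)) ∪ P)ᶜ = {}
(R ∪ Q) ∪ (Q ∩ ((R ∪ (Rᶜ △ P)) ∪ P)ᶜ) = {1,3,4,5,6,7,8,9}

{1,3,4,5,6,7,8,9}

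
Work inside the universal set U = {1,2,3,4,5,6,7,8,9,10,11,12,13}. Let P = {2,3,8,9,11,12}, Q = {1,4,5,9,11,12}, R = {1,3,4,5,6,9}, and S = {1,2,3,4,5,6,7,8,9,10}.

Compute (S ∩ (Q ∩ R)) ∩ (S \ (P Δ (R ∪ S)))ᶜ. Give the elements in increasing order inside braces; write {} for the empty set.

Q ∩ R = {1,4,5,9}
S ∩ (Q ∩ R) = {1,4,5,9}
R ∪ S = {1,2,3,4,5,6,7,8,9,10}
P Δ (R ∪ S) = {1,4,5,6,7,10,11,12}
S \ (P Δ (R ∪ S)) = {2,3,8,9}
(S \ (P Δ (R ∪ S)))ᶜ = {1,4,5,6,7,10,11,12,13}
(S ∩ (Q ∩ R)) ∩ (S \ (P Δ (R ∪ S)))ᶜ = {1,4,5}

{1,4,5}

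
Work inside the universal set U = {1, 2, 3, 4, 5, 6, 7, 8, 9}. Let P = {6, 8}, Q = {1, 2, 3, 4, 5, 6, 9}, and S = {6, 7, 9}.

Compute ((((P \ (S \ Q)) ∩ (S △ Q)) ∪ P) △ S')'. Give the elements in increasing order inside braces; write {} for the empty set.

{7, 8, 9}

S \ Q = {7}
P \ (S \ Q) = {6, 8}
S △ Q = {1, 2, 3, 4, 5, 7}
(P \ (S \ Q)) ∩ (S △ Q) = {}
((P \ (S \ Q)) ∩ (S △ Q)) ∪ P = {6, 8}
S' = {1, 2, 3, 4, 5, 8}
(((P \ (S \ Q)) ∩ (S △ Q)) ∪ P) △ S' = {1, 2, 3, 4, 5, 6}
((((P \ (S \ Q)) ∩ (S △ Q)) ∪ P) △ S')' = {7, 8, 9}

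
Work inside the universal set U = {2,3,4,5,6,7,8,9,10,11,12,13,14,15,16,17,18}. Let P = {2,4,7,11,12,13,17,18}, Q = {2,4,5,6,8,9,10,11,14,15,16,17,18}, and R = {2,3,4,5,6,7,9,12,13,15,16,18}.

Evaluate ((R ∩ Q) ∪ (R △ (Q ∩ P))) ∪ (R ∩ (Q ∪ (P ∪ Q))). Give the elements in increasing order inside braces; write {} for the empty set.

R ∩ Q = {2,4,5,6,9,15,16,18}
Q ∩ P = {2,4,11,17,18}
R △ (Q ∩ P) = {3,5,6,7,9,11,12,13,15,16,17}
(R ∩ Q) ∪ (R △ (Q ∩ P)) = {2,3,4,5,6,7,9,11,12,13,15,16,17,18}
P ∪ Q = {2,4,5,6,7,8,9,10,11,12,13,14,15,16,17,18}
Q ∪ (P ∪ Q) = {2,4,5,6,7,8,9,10,11,12,13,14,15,16,17,18}
R ∩ (Q ∪ (P ∪ Q)) = {2,4,5,6,7,9,12,13,15,16,18}
((R ∩ Q) ∪ (R △ (Q ∩ P))) ∪ (R ∩ (Q ∪ (P ∪ Q))) = {2,3,4,5,6,7,9,11,12,13,15,16,17,18}

{2,3,4,5,6,7,9,11,12,13,15,16,17,18}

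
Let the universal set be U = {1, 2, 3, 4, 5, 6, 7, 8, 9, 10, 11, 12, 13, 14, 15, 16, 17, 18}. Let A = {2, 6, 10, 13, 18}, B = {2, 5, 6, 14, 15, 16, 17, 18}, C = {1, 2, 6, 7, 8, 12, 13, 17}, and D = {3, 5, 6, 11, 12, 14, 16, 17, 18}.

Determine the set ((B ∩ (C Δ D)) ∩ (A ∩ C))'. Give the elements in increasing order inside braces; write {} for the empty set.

{1, 3, 4, 5, 6, 7, 8, 9, 10, 11, 12, 13, 14, 15, 16, 17, 18}

C Δ D = {1, 2, 3, 5, 7, 8, 11, 13, 14, 16, 18}
B ∩ (C Δ D) = {2, 5, 14, 16, 18}
A ∩ C = {2, 6, 13}
(B ∩ (C Δ D)) ∩ (A ∩ C) = {2}
((B ∩ (C Δ D)) ∩ (A ∩ C))' = {1, 3, 4, 5, 6, 7, 8, 9, 10, 11, 12, 13, 14, 15, 16, 17, 18}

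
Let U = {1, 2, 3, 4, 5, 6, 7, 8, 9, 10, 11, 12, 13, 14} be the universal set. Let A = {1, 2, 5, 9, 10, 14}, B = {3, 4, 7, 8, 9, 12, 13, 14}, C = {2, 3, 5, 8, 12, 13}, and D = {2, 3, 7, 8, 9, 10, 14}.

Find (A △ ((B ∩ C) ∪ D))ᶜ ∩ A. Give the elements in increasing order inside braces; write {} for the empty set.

B ∩ C = {3, 8, 12, 13}
(B ∩ C) ∪ D = {2, 3, 7, 8, 9, 10, 12, 13, 14}
A △ ((B ∩ C) ∪ D) = {1, 3, 5, 7, 8, 12, 13}
(A △ ((B ∩ C) ∪ D))ᶜ = {2, 4, 6, 9, 10, 11, 14}
(A △ ((B ∩ C) ∪ D))ᶜ ∩ A = {2, 9, 10, 14}

{2, 9, 10, 14}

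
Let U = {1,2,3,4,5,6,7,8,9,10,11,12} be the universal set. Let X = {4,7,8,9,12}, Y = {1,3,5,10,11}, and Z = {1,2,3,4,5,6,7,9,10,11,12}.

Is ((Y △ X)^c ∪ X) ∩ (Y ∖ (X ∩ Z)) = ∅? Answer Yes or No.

Y △ X = {1,3,4,5,7,8,9,10,11,12}
(Y △ X)^c = {2,6}
(Y △ X)^c ∪ X = {2,4,6,7,8,9,12}
X ∩ Z = {4,7,9,12}
Y ∖ (X ∩ Z) = {1,3,5,10,11}
{2,4,6,7,8,9,12} and {1,3,5,10,11} share no elements.

Yes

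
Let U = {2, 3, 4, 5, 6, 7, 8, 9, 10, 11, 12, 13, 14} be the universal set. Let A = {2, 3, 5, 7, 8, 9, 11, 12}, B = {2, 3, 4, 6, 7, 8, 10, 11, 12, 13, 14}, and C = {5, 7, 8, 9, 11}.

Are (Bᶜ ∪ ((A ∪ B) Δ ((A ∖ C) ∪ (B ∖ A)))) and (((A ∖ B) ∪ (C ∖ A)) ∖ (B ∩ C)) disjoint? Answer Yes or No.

No

Bᶜ = {5, 9}
A ∪ B = {2, 3, 4, 5, 6, 7, 8, 9, 10, 11, 12, 13, 14}
A ∖ C = {2, 3, 12}
B ∖ A = {4, 6, 10, 13, 14}
(A ∖ C) ∪ (B ∖ A) = {2, 3, 4, 6, 10, 12, 13, 14}
(A ∪ B) Δ ((A ∖ C) ∪ (B ∖ A)) = {5, 7, 8, 9, 11}
Bᶜ ∪ ((A ∪ B) Δ ((A ∖ C) ∪ (B ∖ A))) = {5, 7, 8, 9, 11}
A ∖ B = {5, 9}
C ∖ A = {}
(A ∖ B) ∪ (C ∖ A) = {5, 9}
B ∩ C = {7, 8, 11}
((A ∖ B) ∪ (C ∖ A)) ∖ (B ∩ C) = {5, 9}
5 lies in both, so they are not disjoint.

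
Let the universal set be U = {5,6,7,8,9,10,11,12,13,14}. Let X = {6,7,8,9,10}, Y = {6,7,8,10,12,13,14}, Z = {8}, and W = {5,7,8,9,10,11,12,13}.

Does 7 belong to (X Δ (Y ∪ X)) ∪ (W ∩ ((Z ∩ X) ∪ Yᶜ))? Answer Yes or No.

No

7 ∈ Y and 7 ∈ X, so 7 ∈ Y ∪ X
7 ∈ X and 7 ∈ (Y ∪ X), so 7 ∉ X Δ (Y ∪ X)
7 ∉ Z and 7 ∈ X, so 7 ∉ Z ∩ X
7 ∈ Y, so 7 ∉ Yᶜ
7 ∉ (Z ∩ X) and 7 ∉ Yᶜ, so 7 ∉ (Z ∩ X) ∪ Yᶜ
7 ∈ W and 7 ∉ ((Z ∩ X) ∪ Yᶜ), so 7 ∉ W ∩ ((Z ∩ X) ∪ Yᶜ)
7 ∉ (X Δ (Y ∪ X)) and 7 ∉ (W ∩ ((Z ∩ X) ∪ Yᶜ)), so 7 ∉ (X Δ (Y ∪ X)) ∪ (W ∩ ((Z ∩ X) ∪ Yᶜ))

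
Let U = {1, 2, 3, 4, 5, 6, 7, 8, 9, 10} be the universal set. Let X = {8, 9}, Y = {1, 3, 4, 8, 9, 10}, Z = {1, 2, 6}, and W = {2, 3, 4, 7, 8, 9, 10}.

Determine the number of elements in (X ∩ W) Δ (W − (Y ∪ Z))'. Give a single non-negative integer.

7

X ∩ W = {8, 9}
Y ∪ Z = {1, 2, 3, 4, 6, 8, 9, 10}
W − (Y ∪ Z) = {7}
(W − (Y ∪ Z))' = {1, 2, 3, 4, 5, 6, 8, 9, 10}
(X ∩ W) Δ (W − (Y ∪ Z))' = {1, 2, 3, 4, 5, 6, 10}
|(X ∩ W) Δ (W − (Y ∪ Z))'| = 7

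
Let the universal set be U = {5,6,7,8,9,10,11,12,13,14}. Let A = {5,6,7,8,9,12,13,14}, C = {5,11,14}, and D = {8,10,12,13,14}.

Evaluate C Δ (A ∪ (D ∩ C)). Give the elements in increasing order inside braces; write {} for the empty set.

{6,7,8,9,11,12,13}

D ∩ C = {14}
A ∪ (D ∩ C) = {5,6,7,8,9,12,13,14}
C Δ (A ∪ (D ∩ C)) = {6,7,8,9,11,12,13}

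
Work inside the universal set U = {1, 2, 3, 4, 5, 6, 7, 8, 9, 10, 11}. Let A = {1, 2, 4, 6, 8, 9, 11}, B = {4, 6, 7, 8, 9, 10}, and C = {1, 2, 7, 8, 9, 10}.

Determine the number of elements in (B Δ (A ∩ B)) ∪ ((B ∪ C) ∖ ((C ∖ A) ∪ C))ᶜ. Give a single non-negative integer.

A ∩ B = {4, 6, 8, 9}
B Δ (A ∩ B) = {7, 10}
B ∪ C = {1, 2, 4, 6, 7, 8, 9, 10}
C ∖ A = {7, 10}
(C ∖ A) ∪ C = {1, 2, 7, 8, 9, 10}
(B ∪ C) ∖ ((C ∖ A) ∪ C) = {4, 6}
((B ∪ C) ∖ ((C ∖ A) ∪ C))ᶜ = {1, 2, 3, 5, 7, 8, 9, 10, 11}
(B Δ (A ∩ B)) ∪ ((B ∪ C) ∖ ((C ∖ A) ∪ C))ᶜ = {1, 2, 3, 5, 7, 8, 9, 10, 11}
|(B Δ (A ∩ B)) ∪ ((B ∪ C) ∖ ((C ∖ A) ∪ C))ᶜ| = 9

9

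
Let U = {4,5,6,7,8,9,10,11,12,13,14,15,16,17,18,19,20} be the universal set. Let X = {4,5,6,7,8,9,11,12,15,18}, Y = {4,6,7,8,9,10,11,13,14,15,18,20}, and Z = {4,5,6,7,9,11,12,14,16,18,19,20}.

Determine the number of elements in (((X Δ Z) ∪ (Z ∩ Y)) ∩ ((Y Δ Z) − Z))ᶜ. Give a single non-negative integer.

X Δ Z = {8,14,15,16,19,20}
Z ∩ Y = {4,6,7,9,11,14,18,20}
(X Δ Z) ∪ (Z ∩ Y) = {4,6,7,8,9,11,14,15,16,18,19,20}
Y Δ Z = {5,8,10,12,13,15,16,19}
(Y Δ Z) − Z = {8,10,13,15}
((X Δ Z) ∪ (Z ∩ Y)) ∩ ((Y Δ Z) − Z) = {8,15}
(((X Δ Z) ∪ (Z ∩ Y)) ∩ ((Y Δ Z) − Z))ᶜ = {4,5,6,7,9,10,11,12,13,14,16,17,18,19,20}
|(((X Δ Z) ∪ (Z ∩ Y)) ∩ ((Y Δ Z) − Z))ᶜ| = 15

15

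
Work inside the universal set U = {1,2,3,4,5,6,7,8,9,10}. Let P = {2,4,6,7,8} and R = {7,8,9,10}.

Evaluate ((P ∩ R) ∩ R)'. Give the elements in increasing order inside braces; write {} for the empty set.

{1,2,3,4,5,6,9,10}

P ∩ R = {7,8}
(P ∩ R) ∩ R = {7,8}
((P ∩ R) ∩ R)' = {1,2,3,4,5,6,9,10}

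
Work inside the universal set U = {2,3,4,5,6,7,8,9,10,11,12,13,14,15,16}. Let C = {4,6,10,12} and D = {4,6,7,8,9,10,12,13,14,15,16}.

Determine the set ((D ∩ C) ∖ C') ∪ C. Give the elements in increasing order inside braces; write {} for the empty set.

{4,6,10,12}

D ∩ C = {4,6,10,12}
C' = {2,3,5,7,8,9,11,13,14,15,16}
(D ∩ C) ∖ C' = {4,6,10,12}
((D ∩ C) ∖ C') ∪ C = {4,6,10,12}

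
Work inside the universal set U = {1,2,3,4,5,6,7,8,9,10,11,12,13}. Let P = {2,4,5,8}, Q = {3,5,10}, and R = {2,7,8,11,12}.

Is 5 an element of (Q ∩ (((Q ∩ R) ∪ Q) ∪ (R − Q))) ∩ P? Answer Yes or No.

5 ∈ Q and 5 ∉ R, so 5 ∉ Q ∩ R
5 ∉ (Q ∩ R) and 5 ∈ Q, so 5 ∈ (Q ∩ R) ∪ Q
5 ∉ R and 5 ∈ Q, so 5 ∉ R − Q
5 ∈ ((Q ∩ R) ∪ Q) and 5 ∉ (R − Q), so 5 ∈ ((Q ∩ R) ∪ Q) ∪ (R − Q)
5 ∈ Q and 5 ∈ (((Q ∩ R) ∪ Q) ∪ (R − Q)), so 5 ∈ Q ∩ (((Q ∩ R) ∪ Q) ∪ (R − Q))
5 ∈ (Q ∩ (((Q ∩ R) ∪ Q) ∪ (R − Q))) and 5 ∈ P, so 5 ∈ (Q ∩ (((Q ∩ R) ∪ Q) ∪ (R − Q))) ∩ P

Yes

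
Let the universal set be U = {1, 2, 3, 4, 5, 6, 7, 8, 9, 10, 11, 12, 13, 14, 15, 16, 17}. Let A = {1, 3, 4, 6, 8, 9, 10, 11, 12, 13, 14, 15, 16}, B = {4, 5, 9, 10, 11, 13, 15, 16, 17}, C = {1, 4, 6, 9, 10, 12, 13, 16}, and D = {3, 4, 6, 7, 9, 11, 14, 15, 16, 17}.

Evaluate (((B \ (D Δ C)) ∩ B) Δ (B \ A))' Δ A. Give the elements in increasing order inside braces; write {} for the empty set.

D Δ C = {1, 3, 7, 10, 11, 12, 13, 14, 15, 17}
B \ (D Δ C) = {4, 5, 9, 16}
(B \ (D Δ C)) ∩ B = {4, 5, 9, 16}
B \ A = {5, 17}
((B \ (D Δ C)) ∩ B) Δ (B \ A) = {4, 9, 16, 17}
(((B \ (D Δ C)) ∩ B) Δ (B \ A))' = {1, 2, 3, 5, 6, 7, 8, 10, 11, 12, 13, 14, 15}
(((B \ (D Δ C)) ∩ B) Δ (B \ A))' Δ A = {2, 4, 5, 7, 9, 16}

{2, 4, 5, 7, 9, 16}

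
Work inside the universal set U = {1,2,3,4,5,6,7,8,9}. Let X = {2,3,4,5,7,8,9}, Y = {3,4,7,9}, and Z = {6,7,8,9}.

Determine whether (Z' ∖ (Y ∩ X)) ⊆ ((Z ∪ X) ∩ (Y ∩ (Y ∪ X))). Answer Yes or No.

No

Z' = {1,2,3,4,5}
Y ∩ X = {3,4,7,9}
Z' ∖ (Y ∩ X) = {1,2,5}
Z ∪ X = {2,3,4,5,6,7,8,9}
Y ∪ X = {2,3,4,5,7,8,9}
Y ∩ (Y ∪ X) = {3,4,7,9}
(Z ∪ X) ∩ (Y ∩ (Y ∪ X)) = {3,4,7,9}
1 ∈ Z' ∖ (Y ∩ X) but 1 ∉ (Z ∪ X) ∩ (Y ∩ (Y ∪ X)), so the inclusion fails.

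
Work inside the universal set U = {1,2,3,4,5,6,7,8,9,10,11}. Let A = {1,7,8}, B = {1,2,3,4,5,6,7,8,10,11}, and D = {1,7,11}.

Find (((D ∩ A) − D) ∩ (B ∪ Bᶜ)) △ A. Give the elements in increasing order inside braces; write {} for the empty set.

D ∩ A = {1,7}
(D ∩ A) − D = {}
Bᶜ = {9}
B ∪ Bᶜ = {1,2,3,4,5,6,7,8,9,10,11}
((D ∩ A) − D) ∩ (B ∪ Bᶜ) = {}
(((D ∩ A) − D) ∩ (B ∪ Bᶜ)) △ A = {1,7,8}

{1,7,8}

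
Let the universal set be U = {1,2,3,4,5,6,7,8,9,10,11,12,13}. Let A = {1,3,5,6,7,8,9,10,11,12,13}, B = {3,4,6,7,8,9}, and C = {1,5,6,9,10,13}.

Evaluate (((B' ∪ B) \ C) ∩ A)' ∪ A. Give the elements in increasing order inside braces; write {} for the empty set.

{1,2,3,4,5,6,7,8,9,10,11,12,13}

B' = {1,2,5,10,11,12,13}
B' ∪ B = {1,2,3,4,5,6,7,8,9,10,11,12,13}
(B' ∪ B) \ C = {2,3,4,7,8,11,12}
((B' ∪ B) \ C) ∩ A = {3,7,8,11,12}
(((B' ∪ B) \ C) ∩ A)' = {1,2,4,5,6,9,10,13}
(((B' ∪ B) \ C) ∩ A)' ∪ A = {1,2,3,4,5,6,7,8,9,10,11,12,13}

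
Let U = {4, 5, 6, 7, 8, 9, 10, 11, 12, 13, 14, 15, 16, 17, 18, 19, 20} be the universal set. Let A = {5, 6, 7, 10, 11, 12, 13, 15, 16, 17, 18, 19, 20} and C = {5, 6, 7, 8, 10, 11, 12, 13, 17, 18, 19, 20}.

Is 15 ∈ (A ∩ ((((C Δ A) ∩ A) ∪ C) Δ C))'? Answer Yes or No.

No

15 ∉ C and 15 ∈ A, so 15 ∈ C Δ A
15 ∈ (C Δ A) and 15 ∈ A, so 15 ∈ (C Δ A) ∩ A
15 ∈ ((C Δ A) ∩ A) and 15 ∉ C, so 15 ∈ ((C Δ A) ∩ A) ∪ C
15 ∈ (((C Δ A) ∩ A) ∪ C) and 15 ∉ C, so 15 ∈ (((C Δ A) ∩ A) ∪ C) Δ C
15 ∈ A and 15 ∈ ((((C Δ A) ∩ A) ∪ C) Δ C), so 15 ∈ A ∩ ((((C Δ A) ∩ A) ∪ C) Δ C)
15 ∉ (A ∩ ((((C Δ A) ∩ A) ∪ C) Δ C))' since 15 ∈ (A ∩ ((((C Δ A) ∩ A) ∪ C) Δ C))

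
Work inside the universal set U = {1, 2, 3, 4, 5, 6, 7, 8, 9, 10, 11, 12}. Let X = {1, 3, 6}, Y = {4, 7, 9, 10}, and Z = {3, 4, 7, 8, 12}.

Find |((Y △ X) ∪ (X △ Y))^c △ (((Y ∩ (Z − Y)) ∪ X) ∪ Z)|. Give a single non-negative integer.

8

Y △ X = {1, 3, 4, 6, 7, 9, 10}
X △ Y = {1, 3, 4, 6, 7, 9, 10}
(Y △ X) ∪ (X △ Y) = {1, 3, 4, 6, 7, 9, 10}
((Y △ X) ∪ (X △ Y))^c = {2, 5, 8, 11, 12}
Z − Y = {3, 8, 12}
Y ∩ (Z − Y) = {}
(Y ∩ (Z − Y)) ∪ X = {1, 3, 6}
((Y ∩ (Z − Y)) ∪ X) ∪ Z = {1, 3, 4, 6, 7, 8, 12}
((Y △ X) ∪ (X △ Y))^c △ (((Y ∩ (Z − Y)) ∪ X) ∪ Z) = {1, 2, 3, 4, 5, 6, 7, 11}
|((Y △ X) ∪ (X △ Y))^c △ (((Y ∩ (Z − Y)) ∪ X) ∪ Z)| = 8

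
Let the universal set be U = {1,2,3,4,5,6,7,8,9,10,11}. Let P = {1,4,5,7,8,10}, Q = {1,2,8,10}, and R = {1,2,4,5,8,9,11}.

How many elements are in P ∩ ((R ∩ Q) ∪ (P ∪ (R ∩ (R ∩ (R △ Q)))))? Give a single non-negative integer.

6

R ∩ Q = {1,2,8}
R △ Q = {4,5,9,10,11}
R ∩ (R △ Q) = {4,5,9,11}
R ∩ (R ∩ (R △ Q)) = {4,5,9,11}
P ∪ (R ∩ (R ∩ (R △ Q))) = {1,4,5,7,8,9,10,11}
(R ∩ Q) ∪ (P ∪ (R ∩ (R ∩ (R △ Q)))) = {1,2,4,5,7,8,9,10,11}
P ∩ ((R ∩ Q) ∪ (P ∪ (R ∩ (R ∩ (R △ Q))))) = {1,4,5,7,8,10}
|P ∩ ((R ∩ Q) ∪ (P ∪ (R ∩ (R ∩ (R △ Q)))))| = 6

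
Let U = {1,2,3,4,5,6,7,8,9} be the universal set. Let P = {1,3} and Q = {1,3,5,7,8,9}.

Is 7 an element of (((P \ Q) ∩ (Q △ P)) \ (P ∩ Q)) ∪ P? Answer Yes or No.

7 ∉ P and 7 ∈ Q, so 7 ∉ P \ Q
7 ∈ Q and 7 ∉ P, so 7 ∈ Q △ P
7 ∉ (P \ Q) and 7 ∈ (Q △ P), so 7 ∉ (P \ Q) ∩ (Q △ P)
7 ∉ P and 7 ∈ Q, so 7 ∉ P ∩ Q
7 ∉ ((P \ Q) ∩ (Q △ P)) and 7 ∉ (P ∩ Q), so 7 ∉ ((P \ Q) ∩ (Q △ P)) \ (P ∩ Q)
7 ∉ (((P \ Q) ∩ (Q △ P)) \ (P ∩ Q)) and 7 ∉ P, so 7 ∉ (((P \ Q) ∩ (Q △ P)) \ (P ∩ Q)) ∪ P

No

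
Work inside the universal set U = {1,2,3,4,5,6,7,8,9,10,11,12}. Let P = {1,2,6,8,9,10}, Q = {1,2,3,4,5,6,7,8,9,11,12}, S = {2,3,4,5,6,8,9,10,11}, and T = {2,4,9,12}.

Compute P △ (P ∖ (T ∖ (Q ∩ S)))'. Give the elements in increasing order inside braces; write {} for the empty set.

Q ∩ S = {2,3,4,5,6,8,9,11}
T ∖ (Q ∩ S) = {12}
P ∖ (T ∖ (Q ∩ S)) = {1,2,6,8,9,10}
(P ∖ (T ∖ (Q ∩ S)))' = {3,4,5,7,11,12}
P △ (P ∖ (T ∖ (Q ∩ S)))' = {1,2,3,4,5,6,7,8,9,10,11,12}

{1,2,3,4,5,6,7,8,9,10,11,12}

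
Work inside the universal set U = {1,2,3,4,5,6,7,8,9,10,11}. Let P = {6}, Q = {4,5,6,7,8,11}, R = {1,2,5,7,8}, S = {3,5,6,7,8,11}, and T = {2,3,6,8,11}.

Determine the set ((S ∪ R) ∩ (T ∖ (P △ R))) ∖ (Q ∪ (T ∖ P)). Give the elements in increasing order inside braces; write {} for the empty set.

S ∪ R = {1,2,3,5,6,7,8,11}
P △ R = {1,2,5,6,7,8}
T ∖ (P △ R) = {3,11}
(S ∪ R) ∩ (T ∖ (P △ R)) = {3,11}
T ∖ P = {2,3,8,11}
Q ∪ (T ∖ P) = {2,3,4,5,6,7,8,11}
((S ∪ R) ∩ (T ∖ (P △ R))) ∖ (Q ∪ (T ∖ P)) = {}

{}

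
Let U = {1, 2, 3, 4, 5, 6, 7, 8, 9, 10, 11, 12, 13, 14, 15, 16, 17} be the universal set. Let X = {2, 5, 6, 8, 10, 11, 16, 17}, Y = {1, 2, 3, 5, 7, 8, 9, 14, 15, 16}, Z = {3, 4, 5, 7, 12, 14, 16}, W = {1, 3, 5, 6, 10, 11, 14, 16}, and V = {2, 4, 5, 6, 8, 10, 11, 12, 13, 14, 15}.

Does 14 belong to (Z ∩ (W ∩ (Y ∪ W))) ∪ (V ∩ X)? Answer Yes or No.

14 ∈ Y and 14 ∈ W, so 14 ∈ Y ∪ W
14 ∈ W and 14 ∈ (Y ∪ W), so 14 ∈ W ∩ (Y ∪ W)
14 ∈ Z and 14 ∈ (W ∩ (Y ∪ W)), so 14 ∈ Z ∩ (W ∩ (Y ∪ W))
14 ∈ V and 14 ∉ X, so 14 ∉ V ∩ X
14 ∈ (Z ∩ (W ∩ (Y ∪ W))) and 14 ∉ (V ∩ X), so 14 ∈ (Z ∩ (W ∩ (Y ∪ W))) ∪ (V ∩ X)

Yes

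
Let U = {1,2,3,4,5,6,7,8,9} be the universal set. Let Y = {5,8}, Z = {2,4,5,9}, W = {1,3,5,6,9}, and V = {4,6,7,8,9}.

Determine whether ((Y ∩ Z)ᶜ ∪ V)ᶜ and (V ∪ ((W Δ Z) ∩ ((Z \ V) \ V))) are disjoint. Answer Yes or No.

Yes

Y ∩ Z = {5}
(Y ∩ Z)ᶜ = {1,2,3,4,6,7,8,9}
(Y ∩ Z)ᶜ ∪ V = {1,2,3,4,6,7,8,9}
((Y ∩ Z)ᶜ ∪ V)ᶜ = {5}
W Δ Z = {1,2,3,4,6}
Z \ V = {2,5}
(Z \ V) \ V = {2,5}
(W Δ Z) ∩ ((Z \ V) \ V) = {2}
V ∪ ((W Δ Z) ∩ ((Z \ V) \ V)) = {2,4,6,7,8,9}
{5} and {2,4,6,7,8,9} share no elements.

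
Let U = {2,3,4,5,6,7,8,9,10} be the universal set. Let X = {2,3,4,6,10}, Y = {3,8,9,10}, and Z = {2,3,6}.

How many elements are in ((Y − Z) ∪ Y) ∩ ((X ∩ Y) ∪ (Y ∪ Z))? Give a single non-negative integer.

Y − Z = {8,9,10}
(Y − Z) ∪ Y = {3,8,9,10}
X ∩ Y = {3,10}
Y ∪ Z = {2,3,6,8,9,10}
(X ∩ Y) ∪ (Y ∪ Z) = {2,3,6,8,9,10}
((Y − Z) ∪ Y) ∩ ((X ∩ Y) ∪ (Y ∪ Z)) = {3,8,9,10}
|((Y − Z) ∪ Y) ∩ ((X ∩ Y) ∪ (Y ∪ Z))| = 4

4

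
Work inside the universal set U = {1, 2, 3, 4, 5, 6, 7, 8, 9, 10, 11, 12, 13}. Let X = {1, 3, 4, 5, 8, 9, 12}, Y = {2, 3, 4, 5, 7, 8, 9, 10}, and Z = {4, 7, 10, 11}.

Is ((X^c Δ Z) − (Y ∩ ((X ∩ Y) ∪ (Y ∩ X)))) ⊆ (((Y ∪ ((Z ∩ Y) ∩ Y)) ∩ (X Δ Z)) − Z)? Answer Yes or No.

X^c = {2, 6, 7, 10, 11, 13}
X^c Δ Z = {2, 4, 6, 13}
X ∩ Y = {3, 4, 5, 8, 9}
Y ∩ X = {3, 4, 5, 8, 9}
(X ∩ Y) ∪ (Y ∩ X) = {3, 4, 5, 8, 9}
Y ∩ ((X ∩ Y) ∪ (Y ∩ X)) = {3, 4, 5, 8, 9}
(X^c Δ Z) − (Y ∩ ((X ∩ Y) ∪ (Y ∩ X))) = {2, 6, 13}
Z ∩ Y = {4, 7, 10}
(Z ∩ Y) ∩ Y = {4, 7, 10}
Y ∪ ((Z ∩ Y) ∩ Y) = {2, 3, 4, 5, 7, 8, 9, 10}
X Δ Z = {1, 3, 5, 7, 8, 9, 10, 11, 12}
(Y ∪ ((Z ∩ Y) ∩ Y)) ∩ (X Δ Z) = {3, 5, 7, 8, 9, 10}
((Y ∪ ((Z ∩ Y) ∩ Y)) ∩ (X Δ Z)) − Z = {3, 5, 8, 9}
2 ∈ (X^c Δ Z) − (Y ∩ ((X ∩ Y) ∪ (Y ∩ X))) but 2 ∉ ((Y ∪ ((Z ∩ Y) ∩ Y)) ∩ (X Δ Z)) − Z, so the inclusion fails.

No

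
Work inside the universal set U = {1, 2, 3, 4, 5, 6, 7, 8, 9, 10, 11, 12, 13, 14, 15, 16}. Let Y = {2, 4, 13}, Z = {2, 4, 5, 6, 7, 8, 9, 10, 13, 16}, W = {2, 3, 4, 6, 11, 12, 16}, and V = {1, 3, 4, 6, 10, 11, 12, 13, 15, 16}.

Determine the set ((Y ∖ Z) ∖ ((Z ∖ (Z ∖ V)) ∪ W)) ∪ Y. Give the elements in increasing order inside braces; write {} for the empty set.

{2, 4, 13}

Y ∖ Z = {}
Z ∖ V = {2, 5, 7, 8, 9}
Z ∖ (Z ∖ V) = {4, 6, 10, 13, 16}
(Z ∖ (Z ∖ V)) ∪ W = {2, 3, 4, 6, 10, 11, 12, 13, 16}
(Y ∖ Z) ∖ ((Z ∖ (Z ∖ V)) ∪ W) = {}
((Y ∖ Z) ∖ ((Z ∖ (Z ∖ V)) ∪ W)) ∪ Y = {2, 4, 13}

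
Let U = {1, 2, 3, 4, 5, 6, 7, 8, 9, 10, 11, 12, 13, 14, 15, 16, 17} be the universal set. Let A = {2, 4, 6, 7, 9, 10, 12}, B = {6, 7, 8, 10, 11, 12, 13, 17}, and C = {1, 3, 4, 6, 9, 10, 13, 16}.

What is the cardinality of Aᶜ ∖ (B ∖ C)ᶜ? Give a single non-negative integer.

Aᶜ = {1, 3, 5, 8, 11, 13, 14, 15, 16, 17}
B ∖ C = {7, 8, 11, 12, 17}
(B ∖ C)ᶜ = {1, 2, 3, 4, 5, 6, 9, 10, 13, 14, 15, 16}
Aᶜ ∖ (B ∖ C)ᶜ = {8, 11, 17}
|Aᶜ ∖ (B ∖ C)ᶜ| = 3

3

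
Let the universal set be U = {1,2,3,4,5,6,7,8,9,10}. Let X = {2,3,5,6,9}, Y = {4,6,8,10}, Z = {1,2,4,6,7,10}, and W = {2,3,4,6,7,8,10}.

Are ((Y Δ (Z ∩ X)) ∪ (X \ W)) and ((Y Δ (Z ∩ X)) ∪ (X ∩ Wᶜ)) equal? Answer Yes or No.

Z ∩ X = {2,6}
Y Δ (Z ∩ X) = {2,4,8,10}
X \ W = {5,9}
(Y Δ (Z ∩ X)) ∪ (X \ W) = {2,4,5,8,9,10}
Wᶜ = {1,5,9}
X ∩ Wᶜ = {5,9}
(Y Δ (Z ∩ X)) ∪ (X ∩ Wᶜ) = {2,4,5,8,9,10}
Both equal {2,4,5,8,9,10}, so (Y Δ (Z ∩ X)) ∪ (X \ W) = (Y Δ (Z ∩ X)) ∪ (X ∩ Wᶜ).

Yes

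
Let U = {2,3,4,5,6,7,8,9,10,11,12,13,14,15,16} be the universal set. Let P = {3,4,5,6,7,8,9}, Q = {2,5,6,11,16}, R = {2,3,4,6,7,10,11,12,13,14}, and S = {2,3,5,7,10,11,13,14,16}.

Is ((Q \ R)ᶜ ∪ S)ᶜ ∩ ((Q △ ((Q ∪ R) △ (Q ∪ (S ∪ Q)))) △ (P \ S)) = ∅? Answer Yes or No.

Yes

Q \ R = {5,16}
(Q \ R)ᶜ = {2,3,4,6,7,8,9,10,11,12,13,14,15}
(Q \ R)ᶜ ∪ S = {2,3,4,5,6,7,8,9,10,11,12,13,14,15,16}
((Q \ R)ᶜ ∪ S)ᶜ = {}
Q ∪ R = {2,3,4,5,6,7,10,11,12,13,14,16}
S ∪ Q = {2,3,5,6,7,10,11,13,14,16}
Q ∪ (S ∪ Q) = {2,3,5,6,7,10,11,13,14,16}
(Q ∪ R) △ (Q ∪ (S ∪ Q)) = {4,12}
Q △ ((Q ∪ R) △ (Q ∪ (S ∪ Q))) = {2,4,5,6,11,12,16}
P \ S = {4,6,8,9}
(Q △ ((Q ∪ R) △ (Q ∪ (S ∪ Q)))) △ (P \ S) = {2,5,8,9,11,12,16}
{} and {2,5,8,9,11,12,16} share no elements.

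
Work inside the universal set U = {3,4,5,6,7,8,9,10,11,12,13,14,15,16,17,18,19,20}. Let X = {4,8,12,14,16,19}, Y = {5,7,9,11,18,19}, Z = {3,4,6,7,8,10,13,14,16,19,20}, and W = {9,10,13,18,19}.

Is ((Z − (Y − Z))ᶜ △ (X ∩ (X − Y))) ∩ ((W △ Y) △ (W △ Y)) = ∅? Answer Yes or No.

Yes

Y − Z = {5,9,11,18}
Z − (Y − Z) = {3,4,6,7,8,10,13,14,16,19,20}
(Z − (Y − Z))ᶜ = {5,9,11,12,15,17,18}
X − Y = {4,8,12,14,16}
X ∩ (X − Y) = {4,8,12,14,16}
(Z − (Y − Z))ᶜ △ (X ∩ (X − Y)) = {4,5,8,9,11,14,15,16,17,18}
W △ Y = {5,7,10,11,13}
(W △ Y) △ (W △ Y) = {}
{4,5,8,9,11,14,15,16,17,18} and {} share no elements.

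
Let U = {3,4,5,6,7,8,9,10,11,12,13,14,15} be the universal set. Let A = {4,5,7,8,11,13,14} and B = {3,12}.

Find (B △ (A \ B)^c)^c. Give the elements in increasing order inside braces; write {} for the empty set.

A \ B = {4,5,7,8,11,13,14}
(A \ B)^c = {3,6,9,10,12,15}
B △ (A \ B)^c = {6,9,10,15}
(B △ (A \ B)^c)^c = {3,4,5,7,8,11,12,13,14}

{3,4,5,7,8,11,12,13,14}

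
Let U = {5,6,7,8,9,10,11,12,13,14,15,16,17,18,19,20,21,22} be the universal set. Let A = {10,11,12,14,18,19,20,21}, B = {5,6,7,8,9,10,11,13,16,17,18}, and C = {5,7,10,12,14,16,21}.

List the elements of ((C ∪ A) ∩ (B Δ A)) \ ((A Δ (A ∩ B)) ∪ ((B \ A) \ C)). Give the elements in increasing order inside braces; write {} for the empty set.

C ∪ A = {5,7,10,11,12,14,16,18,19,20,21}
B Δ A = {5,6,7,8,9,12,13,14,16,17,19,20,21}
(C ∪ A) ∩ (B Δ A) = {5,7,12,14,16,19,20,21}
A ∩ B = {10,11,18}
A Δ (A ∩ B) = {12,14,19,20,21}
B \ A = {5,6,7,8,9,13,16,17}
(B \ A) \ C = {6,8,9,13,17}
(A Δ (A ∩ B)) ∪ ((B \ A) \ C) = {6,8,9,12,13,14,17,19,20,21}
((C ∪ A) ∩ (B Δ A)) \ ((A Δ (A ∩ B)) ∪ ((B \ A) \ C)) = {5,7,16}

{5,7,16}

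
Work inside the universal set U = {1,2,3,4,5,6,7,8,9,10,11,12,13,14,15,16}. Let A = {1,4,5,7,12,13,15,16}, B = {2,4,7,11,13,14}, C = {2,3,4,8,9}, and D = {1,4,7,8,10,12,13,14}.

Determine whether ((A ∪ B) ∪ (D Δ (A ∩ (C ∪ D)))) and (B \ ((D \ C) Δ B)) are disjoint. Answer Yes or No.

A ∪ B = {1,2,4,5,7,11,12,13,14,15,16}
C ∪ D = {1,2,3,4,7,8,9,10,12,13,14}
A ∩ (C ∪ D) = {1,4,7,12,13}
D Δ (A ∩ (C ∪ D)) = {8,10,14}
(A ∪ B) ∪ (D Δ (A ∩ (C ∪ D))) = {1,2,4,5,7,8,10,11,12,13,14,15,16}
D \ C = {1,7,10,12,13,14}
(D \ C) Δ B = {1,2,4,10,11,12}
B \ ((D \ C) Δ B) = {7,13,14}
7 lies in both, so they are not disjoint.

No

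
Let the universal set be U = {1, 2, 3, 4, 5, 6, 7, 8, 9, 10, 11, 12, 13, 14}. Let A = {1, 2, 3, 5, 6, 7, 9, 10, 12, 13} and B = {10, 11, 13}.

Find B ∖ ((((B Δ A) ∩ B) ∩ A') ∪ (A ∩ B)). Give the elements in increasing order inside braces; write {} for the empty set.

B Δ A = {1, 2, 3, 5, 6, 7, 9, 11, 12}
(B Δ A) ∩ B = {11}
A' = {4, 8, 11, 14}
((B Δ A) ∩ B) ∩ A' = {11}
A ∩ B = {10, 13}
(((B Δ A) ∩ B) ∩ A') ∪ (A ∩ B) = {10, 11, 13}
B ∖ ((((B Δ A) ∩ B) ∩ A') ∪ (A ∩ B)) = {}

{}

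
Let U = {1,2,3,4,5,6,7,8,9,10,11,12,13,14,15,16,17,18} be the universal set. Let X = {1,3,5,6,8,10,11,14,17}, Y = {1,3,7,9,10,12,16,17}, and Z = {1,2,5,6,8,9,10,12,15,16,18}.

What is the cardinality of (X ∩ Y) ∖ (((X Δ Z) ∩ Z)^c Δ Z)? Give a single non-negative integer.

X ∩ Y = {1,3,10,17}
X Δ Z = {2,3,9,11,12,14,15,16,17,18}
(X Δ Z) ∩ Z = {2,9,12,15,16,18}
((X Δ Z) ∩ Z)^c = {1,3,4,5,6,7,8,10,11,13,14,17}
((X Δ Z) ∩ Z)^c Δ Z = {2,3,4,7,9,11,12,13,14,15,16,17,18}
(X ∩ Y) ∖ (((X Δ Z) ∩ Z)^c Δ Z) = {1,10}
|(X ∩ Y) ∖ (((X Δ Z) ∩ Z)^c Δ Z)| = 2

2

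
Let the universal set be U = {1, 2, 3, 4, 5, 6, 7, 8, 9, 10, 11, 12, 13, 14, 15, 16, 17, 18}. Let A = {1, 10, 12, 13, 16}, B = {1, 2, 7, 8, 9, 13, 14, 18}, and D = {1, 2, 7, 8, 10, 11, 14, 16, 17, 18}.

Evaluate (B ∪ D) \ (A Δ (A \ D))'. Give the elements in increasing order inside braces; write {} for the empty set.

B ∪ D = {1, 2, 7, 8, 9, 10, 11, 13, 14, 16, 17, 18}
A \ D = {12, 13}
A Δ (A \ D) = {1, 10, 16}
(A Δ (A \ D))' = {2, 3, 4, 5, 6, 7, 8, 9, 11, 12, 13, 14, 15, 17, 18}
(B ∪ D) \ (A Δ (A \ D))' = {1, 10, 16}

{1, 10, 16}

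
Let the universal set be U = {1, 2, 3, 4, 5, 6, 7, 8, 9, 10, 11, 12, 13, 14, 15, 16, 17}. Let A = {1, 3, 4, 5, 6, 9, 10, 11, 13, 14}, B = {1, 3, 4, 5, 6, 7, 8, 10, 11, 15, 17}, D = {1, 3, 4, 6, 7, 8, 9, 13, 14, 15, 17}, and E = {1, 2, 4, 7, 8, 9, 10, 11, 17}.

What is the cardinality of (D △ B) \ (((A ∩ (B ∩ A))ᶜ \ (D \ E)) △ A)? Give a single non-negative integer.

1

D △ B = {5, 9, 10, 11, 13, 14}
B ∩ A = {1, 3, 4, 5, 6, 10, 11}
A ∩ (B ∩ A) = {1, 3, 4, 5, 6, 10, 11}
(A ∩ (B ∩ A))ᶜ = {2, 7, 8, 9, 12, 13, 14, 15, 16, 17}
D \ E = {3, 6, 13, 14, 15}
(A ∩ (B ∩ A))ᶜ \ (D \ E) = {2, 7, 8, 9, 12, 16, 17}
((A ∩ (B ∩ A))ᶜ \ (D \ E)) △ A = {1, 2, 3, 4, 5, 6, 7, 8, 10, 11, 12, 13, 14, 16, 17}
(D △ B) \ (((A ∩ (B ∩ A))ᶜ \ (D \ E)) △ A) = {9}
|(D △ B) \ (((A ∩ (B ∩ A))ᶜ \ (D \ E)) △ A)| = 1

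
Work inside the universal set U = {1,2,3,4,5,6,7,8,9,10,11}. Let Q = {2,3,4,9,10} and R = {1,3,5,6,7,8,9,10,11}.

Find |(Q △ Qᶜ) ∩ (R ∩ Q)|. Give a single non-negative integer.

Qᶜ = {1,5,6,7,8,11}
Q △ Qᶜ = {1,2,3,4,5,6,7,8,9,10,11}
R ∩ Q = {3,9,10}
(Q △ Qᶜ) ∩ (R ∩ Q) = {3,9,10}
|(Q △ Qᶜ) ∩ (R ∩ Q)| = 3

3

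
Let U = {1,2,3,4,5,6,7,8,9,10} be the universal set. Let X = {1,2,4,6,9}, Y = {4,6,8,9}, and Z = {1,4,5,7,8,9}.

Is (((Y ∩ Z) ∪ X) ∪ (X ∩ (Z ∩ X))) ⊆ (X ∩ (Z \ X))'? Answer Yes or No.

Y ∩ Z = {4,8,9}
(Y ∩ Z) ∪ X = {1,2,4,6,8,9}
Z ∩ X = {1,4,9}
X ∩ (Z ∩ X) = {1,4,9}
((Y ∩ Z) ∪ X) ∪ (X ∩ (Z ∩ X)) = {1,2,4,6,8,9}
Z \ X = {5,7,8}
X ∩ (Z \ X) = {}
(X ∩ (Z \ X))' = {1,2,3,4,5,6,7,8,9,10}
Every element of {1,2,4,6,8,9} is in {1,2,3,4,5,6,7,8,9,10}, so ((Y ∩ Z) ∪ X) ∪ (X ∩ (Z ∩ X)) ⊆ (X ∩ (Z \ X))'.

Yes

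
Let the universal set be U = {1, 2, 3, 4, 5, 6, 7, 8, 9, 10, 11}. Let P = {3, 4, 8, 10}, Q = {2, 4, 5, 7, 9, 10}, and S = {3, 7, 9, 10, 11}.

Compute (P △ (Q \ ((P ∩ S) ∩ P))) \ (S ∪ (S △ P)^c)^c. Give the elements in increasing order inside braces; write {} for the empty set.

{2, 3, 5, 7, 9, 10}

P ∩ S = {3, 10}
(P ∩ S) ∩ P = {3, 10}
Q \ ((P ∩ S) ∩ P) = {2, 4, 5, 7, 9}
P △ (Q \ ((P ∩ S) ∩ P)) = {2, 3, 5, 7, 8, 9, 10}
S △ P = {4, 7, 8, 9, 11}
(S △ P)^c = {1, 2, 3, 5, 6, 10}
S ∪ (S △ P)^c = {1, 2, 3, 5, 6, 7, 9, 10, 11}
(S ∪ (S △ P)^c)^c = {4, 8}
(P △ (Q \ ((P ∩ S) ∩ P))) \ (S ∪ (S △ P)^c)^c = {2, 3, 5, 7, 9, 10}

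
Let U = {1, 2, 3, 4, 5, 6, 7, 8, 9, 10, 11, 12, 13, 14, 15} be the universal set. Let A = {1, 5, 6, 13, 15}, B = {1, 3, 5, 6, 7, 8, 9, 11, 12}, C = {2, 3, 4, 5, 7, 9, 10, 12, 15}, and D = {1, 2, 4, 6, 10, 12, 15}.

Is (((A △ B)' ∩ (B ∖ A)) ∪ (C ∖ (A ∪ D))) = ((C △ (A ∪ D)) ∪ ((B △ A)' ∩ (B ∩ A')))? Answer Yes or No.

No

A △ B = {3, 7, 8, 9, 11, 12, 13, 15}
(A △ B)' = {1, 2, 4, 5, 6, 10, 14}
B ∖ A = {3, 7, 8, 9, 11, 12}
(A △ B)' ∩ (B ∖ A) = {}
A ∪ D = {1, 2, 4, 5, 6, 10, 12, 13, 15}
C ∖ (A ∪ D) = {3, 7, 9}
((A △ B)' ∩ (B ∖ A)) ∪ (C ∖ (A ∪ D)) = {3, 7, 9}
C △ (A ∪ D) = {1, 3, 6, 7, 9, 13}
B △ A = {3, 7, 8, 9, 11, 12, 13, 15}
(B △ A)' = {1, 2, 4, 5, 6, 10, 14}
A' = {2, 3, 4, 7, 8, 9, 10, 11, 12, 14}
B ∩ A' = {3, 7, 8, 9, 11, 12}
(B △ A)' ∩ (B ∩ A') = {}
(C △ (A ∪ D)) ∪ ((B △ A)' ∩ (B ∩ A')) = {1, 3, 6, 7, 9, 13}
1 ∈ (C △ (A ∪ D)) ∪ ((B △ A)' ∩ (B ∩ A')) but 1 ∉ ((A △ B)' ∩ (B ∖ A)) ∪ (C ∖ (A ∪ D)), so they differ.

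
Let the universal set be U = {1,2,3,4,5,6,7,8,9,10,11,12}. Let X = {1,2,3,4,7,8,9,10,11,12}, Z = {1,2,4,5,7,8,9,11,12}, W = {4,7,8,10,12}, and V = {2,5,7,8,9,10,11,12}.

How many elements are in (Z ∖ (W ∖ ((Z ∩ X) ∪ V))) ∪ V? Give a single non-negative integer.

10

Z ∩ X = {1,2,4,7,8,9,11,12}
(Z ∩ X) ∪ V = {1,2,4,5,7,8,9,10,11,12}
W ∖ ((Z ∩ X) ∪ V) = {}
Z ∖ (W ∖ ((Z ∩ X) ∪ V)) = {1,2,4,5,7,8,9,11,12}
(Z ∖ (W ∖ ((Z ∩ X) ∪ V))) ∪ V = {1,2,4,5,7,8,9,10,11,12}
|(Z ∖ (W ∖ ((Z ∩ X) ∪ V))) ∪ V| = 10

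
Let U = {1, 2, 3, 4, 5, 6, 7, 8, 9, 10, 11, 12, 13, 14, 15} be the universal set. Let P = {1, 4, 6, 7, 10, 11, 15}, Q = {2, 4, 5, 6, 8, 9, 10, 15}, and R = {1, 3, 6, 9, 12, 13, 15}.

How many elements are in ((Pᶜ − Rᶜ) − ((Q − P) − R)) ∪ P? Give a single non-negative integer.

11

Pᶜ = {2, 3, 5, 8, 9, 12, 13, 14}
Rᶜ = {2, 4, 5, 7, 8, 10, 11, 14}
Pᶜ − Rᶜ = {3, 9, 12, 13}
Q − P = {2, 5, 8, 9}
(Q − P) − R = {2, 5, 8}
(Pᶜ − Rᶜ) − ((Q − P) − R) = {3, 9, 12, 13}
((Pᶜ − Rᶜ) − ((Q − P) − R)) ∪ P = {1, 3, 4, 6, 7, 9, 10, 11, 12, 13, 15}
|((Pᶜ − Rᶜ) − ((Q − P) − R)) ∪ P| = 11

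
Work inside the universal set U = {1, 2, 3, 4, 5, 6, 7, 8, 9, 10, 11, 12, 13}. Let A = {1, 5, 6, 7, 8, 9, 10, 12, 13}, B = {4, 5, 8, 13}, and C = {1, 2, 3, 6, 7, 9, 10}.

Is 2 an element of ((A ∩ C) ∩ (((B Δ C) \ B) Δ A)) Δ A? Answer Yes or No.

2 ∉ A and 2 ∈ C, so 2 ∉ A ∩ C
2 ∉ B and 2 ∈ C, so 2 ∈ B Δ C
2 ∈ (B Δ C) and 2 ∉ B, so 2 ∈ (B Δ C) \ B
2 ∈ ((B Δ C) \ B) and 2 ∉ A, so 2 ∈ ((B Δ C) \ B) Δ A
2 ∉ (A ∩ C) and 2 ∈ (((B Δ C) \ B) Δ A), so 2 ∉ (A ∩ C) ∩ (((B Δ C) \ B) Δ A)
2 ∉ ((A ∩ C) ∩ (((B Δ C) \ B) Δ A)) and 2 ∉ A, so 2 ∉ ((A ∩ C) ∩ (((B Δ C) \ B) Δ A)) Δ A

No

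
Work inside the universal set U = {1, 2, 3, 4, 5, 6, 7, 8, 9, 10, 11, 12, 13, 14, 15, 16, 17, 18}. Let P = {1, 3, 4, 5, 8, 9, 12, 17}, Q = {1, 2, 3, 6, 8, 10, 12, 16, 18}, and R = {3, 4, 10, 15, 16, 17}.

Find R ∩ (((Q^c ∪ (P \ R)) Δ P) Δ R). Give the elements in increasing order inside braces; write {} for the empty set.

{4, 10, 16, 17}

Q^c = {4, 5, 7, 9, 11, 13, 14, 15, 17}
P \ R = {1, 5, 8, 9, 12}
Q^c ∪ (P \ R) = {1, 4, 5, 7, 8, 9, 11, 12, 13, 14, 15, 17}
(Q^c ∪ (P \ R)) Δ P = {3, 7, 11, 13, 14, 15}
((Q^c ∪ (P \ R)) Δ P) Δ R = {4, 7, 10, 11, 13, 14, 16, 17}
R ∩ (((Q^c ∪ (P \ R)) Δ P) Δ R) = {4, 10, 16, 17}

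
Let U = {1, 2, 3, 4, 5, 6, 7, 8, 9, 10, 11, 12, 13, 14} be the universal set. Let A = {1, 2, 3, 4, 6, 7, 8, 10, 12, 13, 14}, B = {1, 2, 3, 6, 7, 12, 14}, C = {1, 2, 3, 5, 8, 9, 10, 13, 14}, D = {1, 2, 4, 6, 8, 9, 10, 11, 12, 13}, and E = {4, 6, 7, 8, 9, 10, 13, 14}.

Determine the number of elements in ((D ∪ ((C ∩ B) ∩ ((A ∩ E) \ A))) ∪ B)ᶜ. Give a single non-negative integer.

1

C ∩ B = {1, 2, 3, 14}
A ∩ E = {4, 6, 7, 8, 10, 13, 14}
(A ∩ E) \ A = {}
(C ∩ B) ∩ ((A ∩ E) \ A) = {}
D ∪ ((C ∩ B) ∩ ((A ∩ E) \ A)) = {1, 2, 4, 6, 8, 9, 10, 11, 12, 13}
(D ∪ ((C ∩ B) ∩ ((A ∩ E) \ A))) ∪ B = {1, 2, 3, 4, 6, 7, 8, 9, 10, 11, 12, 13, 14}
((D ∪ ((C ∩ B) ∩ ((A ∩ E) \ A))) ∪ B)ᶜ = {5}
|((D ∪ ((C ∩ B) ∩ ((A ∩ E) \ A))) ∪ B)ᶜ| = 1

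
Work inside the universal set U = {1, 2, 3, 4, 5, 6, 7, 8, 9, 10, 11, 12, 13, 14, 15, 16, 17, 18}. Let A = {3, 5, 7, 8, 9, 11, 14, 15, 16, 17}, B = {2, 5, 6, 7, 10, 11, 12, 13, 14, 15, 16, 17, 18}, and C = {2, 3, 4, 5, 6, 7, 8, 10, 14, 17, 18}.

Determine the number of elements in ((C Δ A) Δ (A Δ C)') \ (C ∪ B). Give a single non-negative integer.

2

C Δ A = {2, 4, 6, 9, 10, 11, 15, 16, 18}
A Δ C = {2, 4, 6, 9, 10, 11, 15, 16, 18}
(A Δ C)' = {1, 3, 5, 7, 8, 12, 13, 14, 17}
(C Δ A) Δ (A Δ C)' = {1, 2, 3, 4, 5, 6, 7, 8, 9, 10, 11, 12, 13, 14, 15, 16, 17, 18}
C ∪ B = {2, 3, 4, 5, 6, 7, 8, 10, 11, 12, 13, 14, 15, 16, 17, 18}
((C Δ A) Δ (A Δ C)') \ (C ∪ B) = {1, 9}
|((C Δ A) Δ (A Δ C)') \ (C ∪ B)| = 2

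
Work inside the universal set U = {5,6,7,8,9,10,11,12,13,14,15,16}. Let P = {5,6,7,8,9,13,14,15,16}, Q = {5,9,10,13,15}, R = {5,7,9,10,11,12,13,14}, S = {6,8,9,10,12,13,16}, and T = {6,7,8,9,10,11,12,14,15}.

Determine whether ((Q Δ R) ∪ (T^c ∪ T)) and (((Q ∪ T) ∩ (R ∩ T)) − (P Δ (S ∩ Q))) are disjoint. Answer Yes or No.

Q Δ R = {7,11,12,14,15}
T^c = {5,13,16}
T^c ∪ T = {5,6,7,8,9,10,11,12,13,14,15,16}
(Q Δ R) ∪ (T^c ∪ T) = {5,6,7,8,9,10,11,12,13,14,15,16}
Q ∪ T = {5,6,7,8,9,10,11,12,13,14,15}
R ∩ T = {7,9,10,11,12,14}
(Q ∪ T) ∩ (R ∩ T) = {7,9,10,11,12,14}
S ∩ Q = {9,10,13}
P Δ (S ∩ Q) = {5,6,7,8,10,14,15,16}
((Q ∪ T) ∩ (R ∩ T)) − (P Δ (S ∩ Q)) = {9,11,12}
9 lies in both, so they are not disjoint.

No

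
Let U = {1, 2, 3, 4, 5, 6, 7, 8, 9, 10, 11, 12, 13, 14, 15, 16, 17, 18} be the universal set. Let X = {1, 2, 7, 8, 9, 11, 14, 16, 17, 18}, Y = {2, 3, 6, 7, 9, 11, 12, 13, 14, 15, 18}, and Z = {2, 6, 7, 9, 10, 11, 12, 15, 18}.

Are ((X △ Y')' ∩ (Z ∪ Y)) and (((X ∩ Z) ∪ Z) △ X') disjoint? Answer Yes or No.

Y' = {1, 4, 5, 8, 10, 16, 17}
X △ Y' = {2, 4, 5, 7, 9, 10, 11, 14, 18}
(X △ Y')' = {1, 3, 6, 8, 12, 13, 15, 16, 17}
Z ∪ Y = {2, 3, 6, 7, 9, 10, 11, 12, 13, 14, 15, 18}
(X △ Y')' ∩ (Z ∪ Y) = {3, 6, 12, 13, 15}
X ∩ Z = {2, 7, 9, 11, 18}
(X ∩ Z) ∪ Z = {2, 6, 7, 9, 10, 11, 12, 15, 18}
X' = {3, 4, 5, 6, 10, 12, 13, 15}
((X ∩ Z) ∪ Z) △ X' = {2, 3, 4, 5, 7, 9, 11, 13, 18}
3 lies in both, so they are not disjoint.

No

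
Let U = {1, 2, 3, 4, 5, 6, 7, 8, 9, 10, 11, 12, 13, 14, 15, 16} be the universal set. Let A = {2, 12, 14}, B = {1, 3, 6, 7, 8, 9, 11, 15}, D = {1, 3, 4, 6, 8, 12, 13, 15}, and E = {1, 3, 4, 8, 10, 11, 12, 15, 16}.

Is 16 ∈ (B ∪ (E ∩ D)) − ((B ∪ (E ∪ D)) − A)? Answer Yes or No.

16 ∈ E and 16 ∉ D, so 16 ∉ E ∩ D
16 ∉ B and 16 ∉ (E ∩ D), so 16 ∉ B ∪ (E ∩ D)
16 ∈ E and 16 ∉ D, so 16 ∈ E ∪ D
16 ∉ B and 16 ∈ (E ∪ D), so 16 ∈ B ∪ (E ∪ D)
16 ∈ (B ∪ (E ∪ D)) and 16 ∉ A, so 16 ∈ (B ∪ (E ∪ D)) − A
16 ∉ (B ∪ (E ∩ D)) and 16 ∈ ((B ∪ (E ∪ D)) − A), so 16 ∉ (B ∪ (E ∩ D)) − ((B ∪ (E ∪ D)) − A)

No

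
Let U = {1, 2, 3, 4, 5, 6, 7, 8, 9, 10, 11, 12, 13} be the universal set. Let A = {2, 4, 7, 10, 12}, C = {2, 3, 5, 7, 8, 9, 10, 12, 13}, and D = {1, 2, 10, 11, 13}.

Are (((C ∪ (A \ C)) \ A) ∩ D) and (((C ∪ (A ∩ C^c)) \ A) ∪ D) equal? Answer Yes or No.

No

A \ C = {4}
C ∪ (A \ C) = {2, 3, 4, 5, 7, 8, 9, 10, 12, 13}
(C ∪ (A \ C)) \ A = {3, 5, 8, 9, 13}
((C ∪ (A \ C)) \ A) ∩ D = {13}
C^c = {1, 4, 6, 11}
A ∩ C^c = {4}
C ∪ (A ∩ C^c) = {2, 3, 4, 5, 7, 8, 9, 10, 12, 13}
(C ∪ (A ∩ C^c)) \ A = {3, 5, 8, 9, 13}
((C ∪ (A ∩ C^c)) \ A) ∪ D = {1, 2, 3, 5, 8, 9, 10, 11, 13}
1 ∈ ((C ∪ (A ∩ C^c)) \ A) ∪ D but 1 ∉ ((C ∪ (A \ C)) \ A) ∩ D, so they differ.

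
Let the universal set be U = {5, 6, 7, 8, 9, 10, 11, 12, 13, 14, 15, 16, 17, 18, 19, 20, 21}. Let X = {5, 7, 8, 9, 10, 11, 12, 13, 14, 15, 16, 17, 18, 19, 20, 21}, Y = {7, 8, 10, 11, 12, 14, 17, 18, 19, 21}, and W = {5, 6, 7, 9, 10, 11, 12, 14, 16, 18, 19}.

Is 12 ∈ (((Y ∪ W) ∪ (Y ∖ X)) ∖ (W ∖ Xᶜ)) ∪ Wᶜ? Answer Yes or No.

No

12 ∈ Y and 12 ∈ W, so 12 ∈ Y ∪ W
12 ∈ Y and 12 ∈ X, so 12 ∉ Y ∖ X
12 ∈ (Y ∪ W) and 12 ∉ (Y ∖ X), so 12 ∈ (Y ∪ W) ∪ (Y ∖ X)
12 ∈ X, so 12 ∉ Xᶜ
12 ∈ W and 12 ∉ Xᶜ, so 12 ∈ W ∖ Xᶜ
12 ∈ ((Y ∪ W) ∪ (Y ∖ X)) and 12 ∈ (W ∖ Xᶜ), so 12 ∉ ((Y ∪ W) ∪ (Y ∖ X)) ∖ (W ∖ Xᶜ)
12 ∈ W, so 12 ∉ Wᶜ
12 ∉ (((Y ∪ W) ∪ (Y ∖ X)) ∖ (W ∖ Xᶜ)) and 12 ∉ Wᶜ, so 12 ∉ (((Y ∪ W) ∪ (Y ∖ X)) ∖ (W ∖ Xᶜ)) ∪ Wᶜ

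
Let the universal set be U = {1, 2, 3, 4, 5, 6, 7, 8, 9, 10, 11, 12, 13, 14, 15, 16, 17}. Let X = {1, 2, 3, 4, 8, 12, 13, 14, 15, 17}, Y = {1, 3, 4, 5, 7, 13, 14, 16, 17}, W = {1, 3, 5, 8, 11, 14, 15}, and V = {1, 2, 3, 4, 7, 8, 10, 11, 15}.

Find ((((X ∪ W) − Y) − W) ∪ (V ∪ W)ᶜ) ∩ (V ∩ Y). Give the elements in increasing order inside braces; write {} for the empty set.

{}

X ∪ W = {1, 2, 3, 4, 5, 8, 11, 12, 13, 14, 15, 17}
(X ∪ W) − Y = {2, 8, 11, 12, 15}
((X ∪ W) − Y) − W = {2, 12}
V ∪ W = {1, 2, 3, 4, 5, 7, 8, 10, 11, 14, 15}
(V ∪ W)ᶜ = {6, 9, 12, 13, 16, 17}
(((X ∪ W) − Y) − W) ∪ (V ∪ W)ᶜ = {2, 6, 9, 12, 13, 16, 17}
V ∩ Y = {1, 3, 4, 7}
((((X ∪ W) − Y) − W) ∪ (V ∪ W)ᶜ) ∩ (V ∩ Y) = {}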